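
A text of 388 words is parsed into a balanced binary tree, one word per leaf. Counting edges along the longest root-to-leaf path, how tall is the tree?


In a balanced binary tree with n leaves the deepest leaf is ceil(log2(n)) edges below the root.
log2(388) = 8.5999
ceil(8.5999) = 9
height (edges) = 9

9


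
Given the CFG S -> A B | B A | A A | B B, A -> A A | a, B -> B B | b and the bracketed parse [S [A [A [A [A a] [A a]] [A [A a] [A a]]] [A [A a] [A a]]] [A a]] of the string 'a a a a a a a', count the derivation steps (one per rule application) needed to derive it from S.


Every bracketed nonterminal node [X ...] in the tree is produced by exactly one rule application.
Reading the tree off as a leftmost derivation:
  Step 1: S  =>  A A   (applied S -> A A)
  Step 2: A A  =>  A A A   (applied A -> A A)
  Step 3: A A A  =>  A A A A   (applied A -> A A)
  Step 4: A A A A  =>  A A A A A   (applied A -> A A)
  Step 5: A A A A A  =>  a A A A A   (applied A -> a)
  Step 6: a A A A A  =>  a a A A A   (applied A -> a)
  Step 7: a a A A A  =>  a a A A A A   (applied A -> A A)
  Step 8: a a A A A A  =>  a a a A A A   (applied A -> a)
  Step 9: a a a A A A  =>  a a a a A A   (applied A -> a)
  Step 10: a a a a A A  =>  a a a a A A A   (applied A -> A A)
  Step 11: a a a a A A A  =>  a a a a a A A   (applied A -> a)
  Step 12: a a a a a A A  =>  a a a a a a A   (applied A -> a)
  Step 13: a a a a a a A  =>  a a a a a a a   (applied A -> a)
Final yield: a a a a a a a
Total rewrite steps: 13

13


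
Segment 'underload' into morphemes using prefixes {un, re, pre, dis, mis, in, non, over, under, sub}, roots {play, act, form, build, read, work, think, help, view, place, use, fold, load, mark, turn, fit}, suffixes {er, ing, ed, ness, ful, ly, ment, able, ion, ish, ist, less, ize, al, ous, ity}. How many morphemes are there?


Segmenting 'underload' against the inventory:
  'under' -> prefix (morpheme 1)
  'load' -> root (morpheme 2)
Total morphemes: 2

2


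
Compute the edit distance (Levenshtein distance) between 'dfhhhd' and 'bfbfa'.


Building DP table for s1='dfhhhd' (len 6) and s2='bfbfa' (len 5):
       b  f  b  f  a
    0  1  2  3  4  5
  d 1  1  2  3  4  5
  f 2  2  1  2  3  4
  h 3  3  2  2  3  4
  h 4  4  3  3  3  4
  h 5  5  4  4  4  4
  d 6  6  5  5  5  5
Edit distance = dp[6][5] = 5

5


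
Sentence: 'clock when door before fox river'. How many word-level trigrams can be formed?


Word trigrams from [6] words:
  Trigram 1: (clock when door)
  Trigram 2: (when door before)
  Trigram 3: (door before fox)
  Trigram 4: (before fox river)
Total word trigrams: 6 - 2 = 4

4


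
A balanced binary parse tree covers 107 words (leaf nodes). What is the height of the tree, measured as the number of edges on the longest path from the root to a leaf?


In a balanced binary tree with n leaves the deepest leaf is ceil(log2(n)) edges below the root.
log2(107) = 6.7415
ceil(6.7415) = 7
height (edges) = 7

7


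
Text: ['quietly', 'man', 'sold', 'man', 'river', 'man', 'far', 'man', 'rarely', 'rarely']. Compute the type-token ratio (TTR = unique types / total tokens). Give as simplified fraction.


Tokens: 10
Unique types: ('far', 'man', 'quietly', 'rarely', 'river', 'sold') = 6
TTR = 6/10
Simplify: divide both by 2 -> 3/5
TTR = 3/5

3/5


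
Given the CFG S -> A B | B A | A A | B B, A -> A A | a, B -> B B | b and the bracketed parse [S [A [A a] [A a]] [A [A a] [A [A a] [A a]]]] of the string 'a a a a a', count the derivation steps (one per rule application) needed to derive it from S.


Every bracketed nonterminal node [X ...] in the tree is produced by exactly one rule application.
Reading the tree off as a leftmost derivation:
  Step 1: S  =>  A A   (applied S -> A A)
  Step 2: A A  =>  A A A   (applied A -> A A)
  Step 3: A A A  =>  a A A   (applied A -> a)
  Step 4: a A A  =>  a a A   (applied A -> a)
  Step 5: a a A  =>  a a A A   (applied A -> A A)
  Step 6: a a A A  =>  a a a A   (applied A -> a)
  Step 7: a a a A  =>  a a a A A   (applied A -> A A)
  Step 8: a a a A A  =>  a a a a A   (applied A -> a)
  Step 9: a a a a A  =>  a a a a a   (applied A -> a)
Final yield: a a a a a
Total rewrite steps: 9

9


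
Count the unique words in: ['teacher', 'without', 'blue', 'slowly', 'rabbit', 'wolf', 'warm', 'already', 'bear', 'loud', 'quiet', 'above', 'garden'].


Listing all tokens and tracking unique types:
  Token 1: 'teacher' -> NEW (unique so far: 1)
  Token 2: 'without' -> NEW (unique so far: 2)
  Token 3: 'blue' -> NEW (unique so far: 3)
  Token 4: 'slowly' -> NEW (unique so far: 4)
  Token 5: 'rabbit' -> NEW (unique so far: 5)
  Token 6: 'wolf' -> NEW (unique so far: 6)
  Token 7: 'warm' -> NEW (unique so far: 7)
  Token 8: 'already' -> NEW (unique so far: 8)
  Token 9: 'bear' -> NEW (unique so far: 9)
  Token 10: 'loud' -> NEW (unique so far: 10)
  Token 11: 'quiet' -> NEW (unique so far: 11)
  Token 12: 'above' -> NEW (unique so far: 12)
  Token 13: 'garden' -> NEW (unique so far: 13)
Unique types: ('above', 'already', 'bear', 'blue', 'garden', 'loud', 'quiet', 'rabbit', 'slowly', 'teacher', 'warm', 'without', 'wolf')
Vocabulary size: 13

13


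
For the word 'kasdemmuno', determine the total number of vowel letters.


Scanning each character of 'kasdemmuno':
  Position 1: 'k' -> consonant (running count: 0)
  Position 2: 'a' -> vowel (running count: 1)
  Position 3: 's' -> consonant (running count: 1)
  Position 4: 'd' -> consonant (running count: 1)
  Position 5: 'e' -> vowel (running count: 2)
  Position 6: 'm' -> consonant (running count: 2)
  Position 7: 'm' -> consonant (running count: 2)
  Position 8: 'u' -> vowel (running count: 3)
  Position 9: 'n' -> consonant (running count: 3)
  Position 10: 'o' -> vowel (running count: 4)
Total vowels: 4

4


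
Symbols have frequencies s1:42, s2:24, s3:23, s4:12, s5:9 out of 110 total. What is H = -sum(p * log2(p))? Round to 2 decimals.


Computing entropy H = -sum(p_i * log2(p_i)):
  s1: p = 42/110 = 0.3818, -p*log2(p) = 0.5304
  s2: p = 24/110 = 0.2182, -p*log2(p) = 0.4792
  s3: p = 23/110 = 0.2091, -p*log2(p) = 0.4721
  s4: p = 12/110 = 0.1091, -p*log2(p) = 0.3487
  s5: p = 9/110 = 0.0818, -p*log2(p) = 0.2955
H = sum of terms = 2.1259
Rounded to 2 decimals: 2.13

2.13


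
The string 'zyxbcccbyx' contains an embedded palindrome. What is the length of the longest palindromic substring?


Scanning 'zyxbcccbyx' for palindromic substrings.
Substring at positions 3-7: 'bcccb'.
Check: reverse('bcccb') = 'bcccb' -> palindrome confirmed.
Neighbouring characters ('x' / 'y') break symmetry, so it cannot extend further.
No longer palindromic substring exists; longest length = 5

5


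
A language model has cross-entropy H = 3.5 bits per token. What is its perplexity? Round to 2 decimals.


Perplexity formula: PP = 2^H
H = 3.5
PP = 2^3.5
Decompose: 2^3.5 = 2^3 * 2^0.5 = 2^3 * sqrt(2)
2^3 = 8, sqrt(2) ~ 1.4142136
PP ~ 8 * 1.4142136 = 11.3137088
Rounded to 2 decimals: 11.31

11.31


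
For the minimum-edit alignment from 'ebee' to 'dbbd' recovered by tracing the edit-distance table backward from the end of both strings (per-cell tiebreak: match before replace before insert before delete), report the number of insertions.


Edit distance = 3. Backtracking from cell (4, 4) with preference match > replace > insert > delete,
then listing the resulting alignment 'ebee' -> 'dbbd' left to right:
  Step 1: replace e->d
  Step 2: keep 'b'
  Step 3: replace e->b
  Step 4: replace e->d
Total insertions: 0

0


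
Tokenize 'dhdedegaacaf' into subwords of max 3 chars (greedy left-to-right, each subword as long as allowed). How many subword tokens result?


'dhdedegaacaf' has 12 characters.
Chunking with max size 3:
  Chunk 1: 'dhd' (positions 0-2)
  Chunk 2: 'ede' (positions 3-5)
  Chunk 3: 'gaa' (positions 6-8)
  Chunk 4: 'caf' (positions 9-11)
Total chunks: ceil(12 / 3) = 4

4


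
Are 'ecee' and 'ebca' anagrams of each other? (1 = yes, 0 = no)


Sort characters of 'ecee': 'ceee'
Sort characters of 'ebca': 'abce'
Sorted forms differ -> they are NOT anagrams
Result: 0

0


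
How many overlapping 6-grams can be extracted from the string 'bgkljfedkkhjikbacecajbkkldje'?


String 'bgkljfedkkhjikbacecajbkkldje' has length L = 28.
Number of overlapping n-grams = L - n + 1
Substituting: 28 - 6 + 1 = 23

23


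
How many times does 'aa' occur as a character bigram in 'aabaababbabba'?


Scanning 'aabaababbabba' for bigram 'aa':
  Position 0: 'aa' -> MATCH
  Position 1: 'ab' -> no
  Position 2: 'ba' -> no
  Position 3: 'aa' -> MATCH
  Position 4: 'ab' -> no
  Position 5: 'ba' -> no
  Position 6: 'ab' -> no
  Position 7: 'bb' -> no
  Position 8: 'ba' -> no
  Position 9: 'ab' -> no
  Position 10: 'bb' -> no
  Position 11: 'ba' -> no
Total matches: 2

2


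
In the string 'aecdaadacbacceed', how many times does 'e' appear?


Scanning 'aecdaadacbacceed' for 'e':
  Position 1: 'e' -> MATCH (count: 1)
  Position 13: 'e' -> MATCH (count: 2)
  Position 14: 'e' -> MATCH (count: 3)
Total occurrences of 'e': 3

3


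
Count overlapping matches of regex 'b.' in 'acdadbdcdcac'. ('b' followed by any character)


Pattern: b. means 'b' followed by any character.
Scanning 'acdadbdcdcac' position-by-position:
  Pos 0: window 'ac' -> no
  Pos 1: window 'cd' -> no
  Pos 2: window 'da' -> no
  Pos 3: window 'ad' -> no
  Pos 4: window 'db' -> no
  Pos 5: window 'bd' -> MATCH
  Pos 6: window 'dc' -> no
  Pos 7: window 'cd' -> no
  Pos 8: window 'dc' -> no
  Pos 9: window 'ca' -> no
  Pos 10: window 'ac' -> no
  Pos 11: window 'c' -> no
Total matches: 1

1


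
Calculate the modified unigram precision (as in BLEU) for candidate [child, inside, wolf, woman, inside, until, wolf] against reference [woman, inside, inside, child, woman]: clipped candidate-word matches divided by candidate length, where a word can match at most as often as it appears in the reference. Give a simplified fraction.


Reference word counts: {'child': 1, 'inside': 2, 'woman': 2}
Checking each candidate word (with clipping):
  'child' -> in reference (ref count 1, used 1/1) -> match (matches: 1)
  'inside' -> in reference (ref count 2, used 1/2) -> match (matches: 2)
  'wolf' -> not in reference -> no match (matches: 2)
  'woman' -> in reference (ref count 2, used 1/2) -> match (matches: 3)
  'inside' -> in reference (ref count 2, used 2/2) -> match (matches: 4)
  'until' -> not in reference -> no match (matches: 4)
  'wolf' -> not in reference -> no match (matches: 4)
Clipped matches: 4, Candidate length: 7
Precision = 4/7

4/7


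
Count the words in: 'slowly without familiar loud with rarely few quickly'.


Counting words by splitting on spaces:
  Word 1: 'slowly'
  Word 2: 'without'
  Word 3: 'familiar'
  Word 4: 'loud'
  Word 5: 'with'
  Word 6: 'rarely'
  Word 7: 'few'
  Word 8: 'quickly'
Total words: 8

8


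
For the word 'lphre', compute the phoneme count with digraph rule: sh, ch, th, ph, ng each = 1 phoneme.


Parsing 'lphre' greedily, digraphs first:
  'l' -> consonant phoneme (phonemes so far: 1)
  'ph' -> digraph (1 consonant phoneme) (phonemes so far: 2)
  'r' -> consonant phoneme (phonemes so far: 3)
  'e' -> vowel phoneme (phonemes so far: 4)
Total phonemes: 4

4


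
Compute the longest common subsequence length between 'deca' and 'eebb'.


DP table for LCS of 'deca' and 'eebb':
       e  e  b  b
    0  0  0  0  0
  d 0  0  0  0  0
  e 0  1  1  1  1
  c 0  1  1  1  1
  a 0  1  1  1  1
LCS: 'e'
LCS length = 1

1


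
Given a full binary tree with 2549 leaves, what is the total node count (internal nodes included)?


Leaf nodes (terminals): 2549
Internal nodes = n - 1 = 2549 - 1 = 2548
Total = leaves + internal = 2549 + 2548 = 5097

5097


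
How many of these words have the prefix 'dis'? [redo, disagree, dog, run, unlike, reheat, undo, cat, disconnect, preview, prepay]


Checking each word for prefix 'dis':
  'redo' -> no (count: 0)
  'disagree' -> YES, starts with 'dis' (count: 1)
  'dog' -> no (count: 1)
  'run' -> no (count: 1)
  'unlike' -> no (count: 1)
  'reheat' -> no (count: 1)
  'undo' -> no (count: 1)
  'cat' -> no (count: 1)
  'disconnect' -> YES, starts with 'dis' (count: 2)
  'preview' -> no (count: 2)
  'prepay' -> no (count: 2)
Total with prefix 'dis': 2

2


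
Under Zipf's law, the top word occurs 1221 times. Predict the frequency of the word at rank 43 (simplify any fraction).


Zipf's law: freq(rank) = f1 / rank
f1 = 1221, rank = 43
freq = 1221 / 43
GCD(1221, 43) = 1
Simplified: 1221/43

1221/43


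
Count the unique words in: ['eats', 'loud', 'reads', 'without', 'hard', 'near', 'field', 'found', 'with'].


Listing all tokens and tracking unique types:
  Token 1: 'eats' -> NEW (unique so far: 1)
  Token 2: 'loud' -> NEW (unique so far: 2)
  Token 3: 'reads' -> NEW (unique so far: 3)
  Token 4: 'without' -> NEW (unique so far: 4)
  Token 5: 'hard' -> NEW (unique so far: 5)
  Token 6: 'near' -> NEW (unique so far: 6)
  Token 7: 'field' -> NEW (unique so far: 7)
  Token 8: 'found' -> NEW (unique so far: 8)
  Token 9: 'with' -> NEW (unique so far: 9)
Unique types: ('eats', 'field', 'found', 'hard', 'loud', 'near', 'reads', 'with', 'without')
Vocabulary size: 9

9


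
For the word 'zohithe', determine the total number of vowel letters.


Scanning each character of 'zohithe':
  Position 1: 'z' -> consonant (running count: 0)
  Position 2: 'o' -> vowel (running count: 1)
  Position 3: 'h' -> consonant (running count: 1)
  Position 4: 'i' -> vowel (running count: 2)
  Position 5: 't' -> consonant (running count: 2)
  Position 6: 'h' -> consonant (running count: 2)
  Position 7: 'e' -> vowel (running count: 3)
Total vowels: 3

3


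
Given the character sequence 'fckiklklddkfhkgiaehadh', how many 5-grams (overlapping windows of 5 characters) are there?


String 'fckiklklddkfhkgiaehadh' has length L = 22.
Number of overlapping n-grams = L - n + 1
Substituting: 22 - 5 + 1 = 18

18


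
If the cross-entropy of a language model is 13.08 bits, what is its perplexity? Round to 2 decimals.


Perplexity formula: PP = 2^H
H = 13.08
PP = 2^13.08
Decompose: 2^13.08 = 2^13 * 2^0.08
2^13 = 8192, 2^0.08 ~ 1.0570180
PP ~ 8192 * 1.0570180 = 8659.0914560
Rounded to 2 decimals: 8659.09

8659.09


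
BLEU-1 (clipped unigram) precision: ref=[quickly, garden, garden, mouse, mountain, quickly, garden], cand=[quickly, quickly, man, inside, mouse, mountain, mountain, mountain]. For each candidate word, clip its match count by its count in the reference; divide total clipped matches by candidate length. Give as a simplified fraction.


Reference word counts: {'garden': 3, 'mountain': 1, 'mouse': 1, 'quickly': 2}
Checking each candidate word (with clipping):
  'quickly' -> in reference (ref count 2, used 1/2) -> match (matches: 1)
  'quickly' -> in reference (ref count 2, used 2/2) -> match (matches: 2)
  'man' -> not in reference -> no match (matches: 2)
  'inside' -> not in reference -> no match (matches: 2)
  'mouse' -> in reference (ref count 1, used 1/1) -> match (matches: 3)
  'mountain' -> in reference (ref count 1, used 1/1) -> match (matches: 4)
  'mountain' -> ref count 1 already used up (1/1) -> clipped, no match (matches: 4)
  'mountain' -> ref count 1 already used up (1/1) -> clipped, no match (matches: 4)
Clipped matches: 4, Candidate length: 8
Precision = 4/8 = 1/2

1/2


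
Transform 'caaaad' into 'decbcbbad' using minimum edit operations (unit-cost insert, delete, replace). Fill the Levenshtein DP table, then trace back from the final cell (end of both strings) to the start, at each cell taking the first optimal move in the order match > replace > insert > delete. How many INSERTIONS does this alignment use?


Edit distance = 6. Backtracking from cell (6, 9) with preference match > replace > insert > delete,
then listing the resulting alignment 'caaaad' -> 'decbcbbad' left to right:
  Step 1: insert 'd' [insertion #1]
  Step 2: insert 'e' [insertion #2]
  Step 3: keep 'c'
  Step 4: insert 'b' [insertion #3]
  Step 5: replace a->c
  Step 6: replace a->b
  Step 7: replace a->b
  Step 8: keep 'a'
  Step 9: keep 'd'
Total insertions: 3

3


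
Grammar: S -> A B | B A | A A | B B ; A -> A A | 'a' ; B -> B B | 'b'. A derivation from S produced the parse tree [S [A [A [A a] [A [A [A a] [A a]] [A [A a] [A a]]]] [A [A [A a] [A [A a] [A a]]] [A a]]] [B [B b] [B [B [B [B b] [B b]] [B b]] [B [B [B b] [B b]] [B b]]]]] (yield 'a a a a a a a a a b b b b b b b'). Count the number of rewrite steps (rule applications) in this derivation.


Every bracketed nonterminal node [X ...] in the tree is produced by exactly one rule application.
Reading the tree off as a leftmost derivation:
  Step 1: S  =>  A B   (applied S -> A B)
  Step 2: A B  =>  A A B   (applied A -> A A)
  Step 3: A A B  =>  A A A B   (applied A -> A A)
  Step 4: A A A B  =>  a A A B   (applied A -> a)
  Step 5: a A A B  =>  a A A A B   (applied A -> A A)
  Step 6: a A A A B  =>  a A A A A B   (applied A -> A A)
  Step 7: a A A A A B  =>  a a A A A B   (applied A -> a)
  Step 8: a a A A A B  =>  a a a A A B   (applied A -> a)
  Step 9: a a a A A B  =>  a a a A A A B   (applied A -> A A)
  Step 10: a a a A A A B  =>  a a a a A A B   (applied A -> a)
  Step 11: a a a a A A B  =>  a a a a a A B   (applied A -> a)
  Step 12: a a a a a A B  =>  a a a a a A A B   (applied A -> A A)
  Step 13: a a a a a A A B  =>  a a a a a A A A B   (applied A -> A A)
  Step 14: a a a a a A A A B  =>  a a a a a a A A B   (applied A -> a)
  Step 15: a a a a a a A A B  =>  a a a a a a A A A B   (applied A -> A A)
  Step 16: a a a a a a A A A B  =>  a a a a a a a A A B   (applied A -> a)
  Step 17: a a a a a a a A A B  =>  a a a a a a a a A B   (applied A -> a)
  Step 18: a a a a a a a a A B  =>  a a a a a a a a a B   (applied A -> a)
  Step 19: a a a a a a a a a B  =>  a a a a a a a a a B B   (applied B -> B B)
  Step 20: a a a a a a a a a B B  =>  a a a a a a a a a b B   (applied B -> b)
  Step 21: a a a a a a a a a b B  =>  a a a a a a a a a b B B   (applied B -> B B)
  Step 22: a a a a a a a a a b B B  =>  a a a a a a a a a b B B B   (applied B -> B B)
  Step 23: a a a a a a a a a b B B B  =>  a a a a a a a a a b B B B B   (applied B -> B B)
  Step 24: a a a a a a a a a b B B B B  =>  a a a a a a a a a b b B B B   (applied B -> b)
  Step 25: a a a a a a a a a b b B B B  =>  a a a a a a a a a b b b B B   (applied B -> b)
  Step 26: a a a a a a a a a b b b B B  =>  a a a a a a a a a b b b b B   (applied B -> b)
  Step 27: a a a a a a a a a b b b b B  =>  a a a a a a a a a b b b b B B   (applied B -> B B)
  Step 28: a a a a a a a a a b b b b B B  =>  a a a a a a a a a b b b b B B B   (applied B -> B B)
  Step 29: a a a a a a a a a b b b b B B B  =>  a a a a a a a a a b b b b b B B   (applied B -> b)
  Step 30: a a a a a a a a a b b b b b B B  =>  a a a a a a a a a b b b b b b B   (applied B -> b)
  Step 31: a a a a a a a a a b b b b b b B  =>  a a a a a a a a a b b b b b b b   (applied B -> b)
Final yield: a a a a a a a a a b b b b b b b
Total rewrite steps: 31

31


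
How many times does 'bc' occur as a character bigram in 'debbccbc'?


Scanning 'debbccbc' for bigram 'bc':
  Position 0: 'de' -> no
  Position 1: 'eb' -> no
  Position 2: 'bb' -> no
  Position 3: 'bc' -> MATCH
  Position 4: 'cc' -> no
  Position 5: 'cb' -> no
  Position 6: 'bc' -> MATCH
Total matches: 2

2


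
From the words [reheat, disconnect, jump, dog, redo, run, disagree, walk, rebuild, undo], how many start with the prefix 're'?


Checking each word for prefix 're':
  'reheat' -> YES, starts with 're' (count: 1)
  'disconnect' -> no (count: 1)
  'jump' -> no (count: 1)
  'dog' -> no (count: 1)
  'redo' -> YES, starts with 're' (count: 2)
  'run' -> no (count: 2)
  'disagree' -> no (count: 2)
  'walk' -> no (count: 2)
  'rebuild' -> YES, starts with 're' (count: 3)
  'undo' -> no (count: 3)
Total with prefix 're': 3

3


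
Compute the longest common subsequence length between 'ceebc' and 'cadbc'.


DP table for LCS of 'ceebc' and 'cadbc':
       c  a  d  b  c
    0  0  0  0  0  0
  c 0  1  1  1  1  1
  e 0  1  1  1  1  1
  e 0  1  1  1  1  1
  b 0  1  1  1  2  2
  c 0  1  1  1  2  3
LCS: 'cbc'
LCS length = 3

3


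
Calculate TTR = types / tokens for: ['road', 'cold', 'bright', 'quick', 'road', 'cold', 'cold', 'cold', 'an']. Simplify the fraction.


Tokens: 9
Unique types: ('an', 'bright', 'cold', 'quick', 'road') = 5
TTR = 5/9
Already in lowest terms.

5/9


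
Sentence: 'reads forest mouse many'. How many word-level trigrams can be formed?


Word trigrams from [4] words:
  Trigram 1: (reads forest mouse)
  Trigram 2: (forest mouse many)
Total word trigrams: 4 - 2 = 2

2


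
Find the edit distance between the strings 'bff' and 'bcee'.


Building DP table for s1='bff' (len 3) and s2='bcee' (len 4):
       b  c  e  e
    0  1  2  3  4
  b 1  0  1  2  3
  f 2  1  1  2  3
  f 3  2  2  2  3
Edit distance = dp[3][4] = 3

3


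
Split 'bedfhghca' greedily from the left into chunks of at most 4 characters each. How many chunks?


'bedfhghca' has 9 characters.
Chunking with max size 4:
  Chunk 1: 'bedf' (positions 0-3)
  Chunk 2: 'hghc' (positions 4-7)
  Chunk 3: 'a' (positions 8-8)
Total chunks: ceil(9 / 4) = 3

3


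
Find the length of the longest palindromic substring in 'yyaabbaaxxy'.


Scanning 'yyaabbaaxxy' for palindromic substrings.
Substring at positions 2-7: 'aabbaa'.
Check: reverse('aabbaa') = 'aabbaa' -> palindrome confirmed.
Neighbouring characters ('y' / 'x') break symmetry, so it cannot extend further.
No longer palindromic substring exists; longest length = 6

6


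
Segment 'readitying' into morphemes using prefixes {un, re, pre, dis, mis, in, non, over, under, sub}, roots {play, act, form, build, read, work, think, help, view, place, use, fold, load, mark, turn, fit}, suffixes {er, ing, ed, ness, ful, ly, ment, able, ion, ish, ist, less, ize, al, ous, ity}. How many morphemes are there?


Segmenting 'readitying' against the inventory:
  'read' -> root (morpheme 1)
  'ity' -> suffix (morpheme 2)
  'ing' -> suffix (morpheme 3)
Total morphemes: 3

3


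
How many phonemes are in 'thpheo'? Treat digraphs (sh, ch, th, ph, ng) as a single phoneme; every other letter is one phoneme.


Parsing 'thpheo' greedily, digraphs first:
  'th' -> digraph (1 consonant phoneme) (phonemes so far: 1)
  'ph' -> digraph (1 consonant phoneme) (phonemes so far: 2)
  'e' -> vowel phoneme (phonemes so far: 3)
  'o' -> vowel phoneme (phonemes so far: 4)
Total phonemes: 4

4


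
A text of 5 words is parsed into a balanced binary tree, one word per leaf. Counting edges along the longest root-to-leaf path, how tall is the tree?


In a balanced binary tree with n leaves the deepest leaf is ceil(log2(n)) edges below the root.
log2(5) = 2.3219
ceil(2.3219) = 3
height (edges) = 3

3


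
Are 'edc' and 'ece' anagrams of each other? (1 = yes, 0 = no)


Sort characters of 'edc': 'cde'
Sort characters of 'ece': 'cee'
Sorted forms differ -> they are NOT anagrams
Result: 0

0


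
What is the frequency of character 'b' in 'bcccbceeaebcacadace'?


Scanning 'bcccbceeaebcacadace' for 'b':
  Position 0: 'b' -> MATCH (count: 1)
  Position 4: 'b' -> MATCH (count: 2)
  Position 10: 'b' -> MATCH (count: 3)
Total occurrences of 'b': 3

3


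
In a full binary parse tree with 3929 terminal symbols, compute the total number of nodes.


Leaf nodes (terminals): 3929
Internal nodes = n - 1 = 3929 - 1 = 3928
Total = leaves + internal = 3929 + 3928 = 7857

7857


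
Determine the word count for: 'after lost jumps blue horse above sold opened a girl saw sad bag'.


Counting words by splitting on spaces:
  Word 1: 'after'
  Word 2: 'lost'
  Word 3: 'jumps'
  Word 4: 'blue'
  Word 5: 'horse'
  Word 6: 'above'
  Word 7: 'sold'
  Word 8: 'opened'
  Word 9: 'a'
  Word 10: 'girl'
  Word 11: 'saw'
  Word 12: 'sad'
  Word 13: 'bag'
Total words: 13

13


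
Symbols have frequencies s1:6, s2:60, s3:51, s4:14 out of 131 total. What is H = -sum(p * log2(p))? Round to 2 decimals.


Computing entropy H = -sum(p_i * log2(p_i)):
  s1: p = 6/131 = 0.0458, -p*log2(p) = 0.2037
  s2: p = 60/131 = 0.4580, -p*log2(p) = 0.5160
  s3: p = 51/131 = 0.3893, -p*log2(p) = 0.5299
  s4: p = 14/131 = 0.1069, -p*log2(p) = 0.3448
H = sum of terms = 1.5944
Rounded to 2 decimals: 1.59

1.59


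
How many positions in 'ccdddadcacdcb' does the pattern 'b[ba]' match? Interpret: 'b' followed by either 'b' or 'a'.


Pattern: b[ba] means 'b' followed by either 'b' or 'a'.
Scanning 'ccdddadcacdcb' position-by-position:
  Pos 0: window 'cc' -> no
  Pos 1: window 'cd' -> no
  Pos 2: window 'dd' -> no
  Pos 3: window 'dd' -> no
  Pos 4: window 'da' -> no
  Pos 5: window 'ad' -> no
  Pos 6: window 'dc' -> no
  Pos 7: window 'ca' -> no
  Pos 8: window 'ac' -> no
  Pos 9: window 'cd' -> no
  Pos 10: window 'dc' -> no
  Pos 11: window 'cb' -> no
  Pos 12: window 'b' -> no
Total matches: 0

0


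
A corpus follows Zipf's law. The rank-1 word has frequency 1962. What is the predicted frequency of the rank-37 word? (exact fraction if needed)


Zipf's law: freq(rank) = f1 / rank
f1 = 1962, rank = 37
freq = 1962 / 37
GCD(1962, 37) = 1
Simplified: 1962/37

1962/37


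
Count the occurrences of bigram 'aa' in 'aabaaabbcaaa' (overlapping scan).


Scanning 'aabaaabbcaaa' for bigram 'aa':
  Position 0: 'aa' -> MATCH
  Position 1: 'ab' -> no
  Position 2: 'ba' -> no
  Position 3: 'aa' -> MATCH
  Position 4: 'aa' -> MATCH
  Position 5: 'ab' -> no
  Position 6: 'bb' -> no
  Position 7: 'bc' -> no
  Position 8: 'ca' -> no
  Position 9: 'aa' -> MATCH
  Position 10: 'aa' -> MATCH
Total matches: 5

5


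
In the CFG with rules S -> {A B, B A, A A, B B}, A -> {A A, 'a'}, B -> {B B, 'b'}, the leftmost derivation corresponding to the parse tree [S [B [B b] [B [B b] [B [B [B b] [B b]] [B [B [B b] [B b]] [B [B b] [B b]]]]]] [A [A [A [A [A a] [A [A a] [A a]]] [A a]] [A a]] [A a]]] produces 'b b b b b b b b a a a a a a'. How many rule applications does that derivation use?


Every bracketed nonterminal node [X ...] in the tree is produced by exactly one rule application.
Reading the tree off as a leftmost derivation:
  Step 1: S  =>  B A   (applied S -> B A)
  Step 2: B A  =>  B B A   (applied B -> B B)
  Step 3: B B A  =>  b B A   (applied B -> b)
  Step 4: b B A  =>  b B B A   (applied B -> B B)
  Step 5: b B B A  =>  b b B A   (applied B -> b)
  Step 6: b b B A  =>  b b B B A   (applied B -> B B)
  Step 7: b b B B A  =>  b b B B B A   (applied B -> B B)
  Step 8: b b B B B A  =>  b b b B B A   (applied B -> b)
  Step 9: b b b B B A  =>  b b b b B A   (applied B -> b)
  Step 10: b b b b B A  =>  b b b b B B A   (applied B -> B B)
  Step 11: b b b b B B A  =>  b b b b B B B A   (applied B -> B B)
  Step 12: b b b b B B B A  =>  b b b b b B B A   (applied B -> b)
  Step 13: b b b b b B B A  =>  b b b b b b B A   (applied B -> b)
  Step 14: b b b b b b B A  =>  b b b b b b B B A   (applied B -> B B)
  Step 15: b b b b b b B B A  =>  b b b b b b b B A   (applied B -> b)
  Step 16: b b b b b b b B A  =>  b b b b b b b b A   (applied B -> b)
  Step 17: b b b b b b b b A  =>  b b b b b b b b A A   (applied A -> A A)
  Step 18: b b b b b b b b A A  =>  b b b b b b b b A A A   (applied A -> A A)
  Step 19: b b b b b b b b A A A  =>  b b b b b b b b A A A A   (applied A -> A A)
  Step 20: b b b b b b b b A A A A  =>  b b b b b b b b A A A A A   (applied A -> A A)
  Step 21: b b b b b b b b A A A A A  =>  b b b b b b b b a A A A A   (applied A -> a)
  Step 22: b b b b b b b b a A A A A  =>  b b b b b b b b a A A A A A   (applied A -> A A)
  Step 23: b b b b b b b b a A A A A A  =>  b b b b b b b b a a A A A A   (applied A -> a)
  Step 24: b b b b b b b b a a A A A A  =>  b b b b b b b b a a a A A A   (applied A -> a)
  Step 25: b b b b b b b b a a a A A A  =>  b b b b b b b b a a a a A A   (applied A -> a)
  Step 26: b b b b b b b b a a a a A A  =>  b b b b b b b b a a a a a A   (applied A -> a)
  Step 27: b b b b b b b b a a a a a A  =>  b b b b b b b b a a a a a a   (applied A -> a)
Final yield: b b b b b b b b a a a a a a
Total rewrite steps: 27

27


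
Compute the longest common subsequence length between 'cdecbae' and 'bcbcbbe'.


DP table for LCS of 'cdecbae' and 'bcbcbbe':
       b  c  b  c  b  b  e
    0  0  0  0  0  0  0  0
  c 0  0  1  1  1  1  1  1
  d 0  0  1  1  1  1  1  1
  e 0  0  1  1  1  1  1  2
  c 0  0  1  1  2  2  2  2
  b 0  1  1  2  2  3  3  3
  a 0  1  1  2  2  3  3  3
  e 0  1  1  2  2  3  3  4
LCS: 'ccbe'
LCS length = 4

4


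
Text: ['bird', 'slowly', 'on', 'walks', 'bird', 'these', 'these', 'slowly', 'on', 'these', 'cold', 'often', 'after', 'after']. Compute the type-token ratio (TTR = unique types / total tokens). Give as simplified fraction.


Tokens: 14
Unique types: ('after', 'bird', 'cold', 'often', 'on', 'slowly', 'these', 'walks') = 8
TTR = 8/14
Simplify: divide both by 2 -> 4/7
TTR = 4/7

4/7


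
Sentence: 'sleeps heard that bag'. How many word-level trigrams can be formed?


Word trigrams from [4] words:
  Trigram 1: (sleeps heard that)
  Trigram 2: (heard that bag)
Total word trigrams: 4 - 2 = 2

2


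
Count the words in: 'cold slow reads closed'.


Counting words by splitting on spaces:
  Word 1: 'cold'
  Word 2: 'slow'
  Word 3: 'reads'
  Word 4: 'closed'
Total words: 4

4


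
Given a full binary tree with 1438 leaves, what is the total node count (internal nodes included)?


Leaf nodes (terminals): 1438
Internal nodes = n - 1 = 1438 - 1 = 1437
Total = leaves + internal = 1438 + 1437 = 2875

2875


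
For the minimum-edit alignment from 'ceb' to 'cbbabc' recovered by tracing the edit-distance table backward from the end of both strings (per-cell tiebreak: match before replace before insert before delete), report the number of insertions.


Edit distance = 4. Backtracking from cell (3, 6) with preference match > replace > insert > delete,
then listing the resulting alignment 'ceb' -> 'cbbabc' left to right:
  Step 1: keep 'c'
  Step 2: insert 'b' [insertion #1]
  Step 3: insert 'b' [insertion #2]
  Step 4: replace e->a
  Step 5: keep 'b'
  Step 6: insert 'c' [insertion #3]
Total insertions: 3

3


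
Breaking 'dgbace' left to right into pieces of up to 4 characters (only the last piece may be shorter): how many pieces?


'dgbace' has 6 characters.
Chunking with max size 4:
  Chunk 1: 'dgba' (positions 0-3)
  Chunk 2: 'ce' (positions 4-5)
Total chunks: ceil(6 / 4) = 2

2


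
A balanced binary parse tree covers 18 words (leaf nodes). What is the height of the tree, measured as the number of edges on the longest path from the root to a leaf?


In a balanced binary tree with n leaves the deepest leaf is ceil(log2(n)) edges below the root.
log2(18) = 4.1699
ceil(4.1699) = 5
height (edges) = 5

5


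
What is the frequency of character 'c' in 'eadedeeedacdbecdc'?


Scanning 'eadedeeedacdbecdc' for 'c':
  Position 10: 'c' -> MATCH (count: 1)
  Position 14: 'c' -> MATCH (count: 2)
  Position 16: 'c' -> MATCH (count: 3)
Total occurrences of 'c': 3

3


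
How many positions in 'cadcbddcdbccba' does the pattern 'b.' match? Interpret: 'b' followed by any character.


Pattern: b. means 'b' followed by any character.
Scanning 'cadcbddcdbccba' position-by-position:
  Pos 0: window 'ca' -> no
  Pos 1: window 'ad' -> no
  Pos 2: window 'dc' -> no
  Pos 3: window 'cb' -> no
  Pos 4: window 'bd' -> MATCH
  Pos 5: window 'dd' -> no
  Pos 6: window 'dc' -> no
  Pos 7: window 'cd' -> no
  Pos 8: window 'db' -> no
  Pos 9: window 'bc' -> MATCH
  Pos 10: window 'cc' -> no
  Pos 11: window 'cb' -> no
  Pos 12: window 'ba' -> MATCH
  Pos 13: window 'a' -> no
Total matches: 3

3


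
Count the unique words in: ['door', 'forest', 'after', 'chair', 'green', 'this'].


Listing all tokens and tracking unique types:
  Token 1: 'door' -> NEW (unique so far: 1)
  Token 2: 'forest' -> NEW (unique so far: 2)
  Token 3: 'after' -> NEW (unique so far: 3)
  Token 4: 'chair' -> NEW (unique so far: 4)
  Token 5: 'green' -> NEW (unique so far: 5)
  Token 6: 'this' -> NEW (unique so far: 6)
Unique types: ('after', 'chair', 'door', 'forest', 'green', 'this')
Vocabulary size: 6

6


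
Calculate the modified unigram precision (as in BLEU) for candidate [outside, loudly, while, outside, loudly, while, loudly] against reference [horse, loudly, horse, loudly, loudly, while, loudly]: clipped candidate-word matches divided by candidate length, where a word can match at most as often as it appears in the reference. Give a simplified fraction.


Reference word counts: {'horse': 2, 'loudly': 4, 'while': 1}
Checking each candidate word (with clipping):
  'outside' -> not in reference -> no match (matches: 0)
  'loudly' -> in reference (ref count 4, used 1/4) -> match (matches: 1)
  'while' -> in reference (ref count 1, used 1/1) -> match (matches: 2)
  'outside' -> not in reference -> no match (matches: 2)
  'loudly' -> in reference (ref count 4, used 2/4) -> match (matches: 3)
  'while' -> ref count 1 already used up (1/1) -> clipped, no match (matches: 3)
  'loudly' -> in reference (ref count 4, used 3/4) -> match (matches: 4)
Clipped matches: 4, Candidate length: 7
Precision = 4/7

4/7


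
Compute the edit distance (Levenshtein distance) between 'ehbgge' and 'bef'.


Building DP table for s1='ehbgge' (len 6) and s2='bef' (len 3):
       b  e  f
    0  1  2  3
  e 1  1  1  2
  h 2  2  2  2
  b 3  2  3  3
  g 4  3  3  4
  g 5  4  4  4
  e 6  5  4  5
Edit distance = dp[6][3] = 5

5


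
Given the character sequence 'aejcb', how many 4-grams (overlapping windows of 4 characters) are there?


String 'aejcb' has length L = 5.
Number of overlapping n-grams = L - n + 1
Substituting: 5 - 4 + 1 = 2

2


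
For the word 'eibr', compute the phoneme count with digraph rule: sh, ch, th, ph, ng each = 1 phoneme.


Parsing 'eibr' greedily, digraphs first:
  'e' -> vowel phoneme (phonemes so far: 1)
  'i' -> vowel phoneme (phonemes so far: 2)
  'b' -> consonant phoneme (phonemes so far: 3)
  'r' -> consonant phoneme (phonemes so far: 4)
Total phonemes: 4

4


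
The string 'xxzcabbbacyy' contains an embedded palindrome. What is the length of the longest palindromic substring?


Scanning 'xxzcabbbacyy' for palindromic substrings.
Substring at positions 3-9: 'cabbbac'.
Check: reverse('cabbbac') = 'cabbbac' -> palindrome confirmed.
Neighbouring characters ('z' / 'y') break symmetry, so it cannot extend further.
No longer palindromic substring exists; longest length = 7

7


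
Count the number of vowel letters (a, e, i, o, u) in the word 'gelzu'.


Scanning each character of 'gelzu':
  Position 1: 'g' -> consonant (running count: 0)
  Position 2: 'e' -> vowel (running count: 1)
  Position 3: 'l' -> consonant (running count: 1)
  Position 4: 'z' -> consonant (running count: 1)
  Position 5: 'u' -> vowel (running count: 2)
Total vowels: 2

2


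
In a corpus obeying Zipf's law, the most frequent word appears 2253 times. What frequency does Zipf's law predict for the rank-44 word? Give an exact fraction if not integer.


Zipf's law: freq(rank) = f1 / rank
f1 = 2253, rank = 44
freq = 2253 / 44
GCD(2253, 44) = 1
Simplified: 2253/44

2253/44


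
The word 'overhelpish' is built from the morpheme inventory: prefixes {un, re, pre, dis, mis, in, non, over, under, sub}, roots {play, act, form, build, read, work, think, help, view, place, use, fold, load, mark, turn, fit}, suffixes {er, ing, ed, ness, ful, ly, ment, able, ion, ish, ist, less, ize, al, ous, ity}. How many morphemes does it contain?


Segmenting 'overhelpish' against the inventory:
  'over' -> prefix (morpheme 1)
  'help' -> root (morpheme 2)
  'ish' -> suffix (morpheme 3)
Total morphemes: 3

3


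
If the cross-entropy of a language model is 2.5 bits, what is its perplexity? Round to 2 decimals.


Perplexity formula: PP = 2^H
H = 2.5
PP = 2^2.5
Decompose: 2^2.5 = 2^2 * 2^0.5 = 2^2 * sqrt(2)
2^2 = 4, sqrt(2) ~ 1.4142136
PP ~ 4 * 1.4142136 = 5.6568544
Rounded to 2 decimals: 5.66

5.66


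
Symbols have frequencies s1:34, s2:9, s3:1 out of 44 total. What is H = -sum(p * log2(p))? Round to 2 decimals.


Computing entropy H = -sum(p_i * log2(p_i)):
  s1: p = 34/44 = 0.7727, -p*log2(p) = 0.2874
  s2: p = 9/44 = 0.2045, -p*log2(p) = 0.4683
  s3: p = 1/44 = 0.0227, -p*log2(p) = 0.1241
H = sum of terms = 0.8798
Rounded to 2 decimals: 0.88

0.88


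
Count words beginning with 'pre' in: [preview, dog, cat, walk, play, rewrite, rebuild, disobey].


Checking each word for prefix 'pre':
  'preview' -> YES, starts with 'pre' (count: 1)
  'dog' -> no (count: 1)
  'cat' -> no (count: 1)
  'walk' -> no (count: 1)
  'play' -> no (count: 1)
  'rewrite' -> no (count: 1)
  'rebuild' -> no (count: 1)
  'disobey' -> no (count: 1)
Total with prefix 'pre': 1

1


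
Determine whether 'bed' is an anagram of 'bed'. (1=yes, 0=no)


Sort characters of 'bed': 'bde'
Sort characters of 'bed': 'bde'
Sorted forms match -> they ARE anagrams
Result: 1

1


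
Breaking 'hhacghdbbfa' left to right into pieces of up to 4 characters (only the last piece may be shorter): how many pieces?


'hhacghdbbfa' has 11 characters.
Chunking with max size 4:
  Chunk 1: 'hhac' (positions 0-3)
  Chunk 2: 'ghdb' (positions 4-7)
  Chunk 3: 'bfa' (positions 8-10)
Total chunks: ceil(11 / 4) = 3

3


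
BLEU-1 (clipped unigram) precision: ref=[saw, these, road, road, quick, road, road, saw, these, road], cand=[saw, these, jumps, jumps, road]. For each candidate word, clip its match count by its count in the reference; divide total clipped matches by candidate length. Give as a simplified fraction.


Reference word counts: {'quick': 1, 'road': 5, 'saw': 2, 'these': 2}
Checking each candidate word (with clipping):
  'saw' -> in reference (ref count 2, used 1/2) -> match (matches: 1)
  'these' -> in reference (ref count 2, used 1/2) -> match (matches: 2)
  'jumps' -> not in reference -> no match (matches: 2)
  'jumps' -> not in reference -> no match (matches: 2)
  'road' -> in reference (ref count 5, used 1/5) -> match (matches: 3)
Clipped matches: 3, Candidate length: 5
Precision = 3/5

3/5


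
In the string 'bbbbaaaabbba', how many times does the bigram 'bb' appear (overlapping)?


Scanning 'bbbbaaaabbba' for bigram 'bb':
  Position 0: 'bb' -> MATCH
  Position 1: 'bb' -> MATCH
  Position 2: 'bb' -> MATCH
  Position 3: 'ba' -> no
  Position 4: 'aa' -> no
  Position 5: 'aa' -> no
  Position 6: 'aa' -> no
  Position 7: 'ab' -> no
  Position 8: 'bb' -> MATCH
  Position 9: 'bb' -> MATCH
  Position 10: 'ba' -> no
Total matches: 5

5


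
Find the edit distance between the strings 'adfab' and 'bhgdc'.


Building DP table for s1='adfab' (len 5) and s2='bhgdc' (len 5):
       b  h  g  d  c
    0  1  2  3  4  5
  a 1  1  2  3  4  5
  d 2  2  2  3  3  4
  f 3  3  3  3  4  4
  a 4  4  4  4  4  5
  b 5  4  5  5  5  5
Edit distance = dp[5][5] = 5

5


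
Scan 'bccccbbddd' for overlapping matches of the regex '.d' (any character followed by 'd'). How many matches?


Pattern: .d means any character followed by 'd'.
Scanning 'bccccbbddd' position-by-position:
  Pos 0: window 'bc' -> no
  Pos 1: window 'cc' -> no
  Pos 2: window 'cc' -> no
  Pos 3: window 'cc' -> no
  Pos 4: window 'cb' -> no
  Pos 5: window 'bb' -> no
  Pos 6: window 'bd' -> MATCH
  Pos 7: window 'dd' -> MATCH
  Pos 8: window 'dd' -> MATCH
  Pos 9: window 'd' -> no
Total matches: 3

3


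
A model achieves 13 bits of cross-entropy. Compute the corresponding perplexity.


Perplexity formula: PP = 2^H
H = 13
PP = 2^13
PP = 2^13 = 8192

8192


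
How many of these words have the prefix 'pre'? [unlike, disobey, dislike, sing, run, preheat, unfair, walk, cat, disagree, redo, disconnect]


Checking each word for prefix 'pre':
  'unlike' -> no (count: 0)
  'disobey' -> no (count: 0)
  'dislike' -> no (count: 0)
  'sing' -> no (count: 0)
  'run' -> no (count: 0)
  'preheat' -> YES, starts with 'pre' (count: 1)
  'unfair' -> no (count: 1)
  'walk' -> no (count: 1)
  'cat' -> no (count: 1)
  'disagree' -> no (count: 1)
  'redo' -> no (count: 1)
  'disconnect' -> no (count: 1)
Total with prefix 'pre': 1

1


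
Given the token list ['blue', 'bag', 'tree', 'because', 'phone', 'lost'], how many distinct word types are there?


Listing all tokens and tracking unique types:
  Token 1: 'blue' -> NEW (unique so far: 1)
  Token 2: 'bag' -> NEW (unique so far: 2)
  Token 3: 'tree' -> NEW (unique so far: 3)
  Token 4: 'because' -> NEW (unique so far: 4)
  Token 5: 'phone' -> NEW (unique so far: 5)
  Token 6: 'lost' -> NEW (unique so far: 6)
Unique types: ('bag', 'because', 'blue', 'lost', 'phone', 'tree')
Vocabulary size: 6

6
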